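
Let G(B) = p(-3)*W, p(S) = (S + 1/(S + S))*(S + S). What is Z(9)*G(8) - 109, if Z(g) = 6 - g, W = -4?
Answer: 119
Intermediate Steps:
p(S) = 2*S*(S + 1/(2*S)) (p(S) = (S + 1/(2*S))*(2*S) = 2*S*(S + 1/(2*S)))
G(B) = -76 (G(B) = (1 + 2*(-3)²)*(-4) = (1 + 2*9)*(-4) = (1 + 18)*(-4) = 19*(-4) = -76)
Z(9)*G(8) - 109 = (6 - 1*9)*(-76) - 109 = (6 - 9)*(-76) - 109 = -3*(-76) - 109 = 228 - 109 = 119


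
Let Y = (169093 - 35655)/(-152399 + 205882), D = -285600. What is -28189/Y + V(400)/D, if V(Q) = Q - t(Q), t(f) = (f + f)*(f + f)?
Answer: -89686340463/7939561 ≈ -11296.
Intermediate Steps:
Y = 133438/53483 ≈ 2.4950
t(f) = 4*f² (t(f) = (2*f)*(2*f) = 4*f²)
V(Q) = Q - 4*Q²
-28189/Y + V(400)/D = -28189/133438/53483 + (400*(1 - 4*400))/(-285600) = -28189*53483/133438 + (400*(1 - 1600))*(-1/285600) = -1507632287/133438 + (400*(-1599))*(-1/285600) = -1507632287/133438 - 639600*(-1/285600) = -1507632287/133438 + 533/238 = -89686340463/7939561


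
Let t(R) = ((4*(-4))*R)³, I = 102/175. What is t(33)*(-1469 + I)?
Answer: 37825899319296/175 ≈ 2.1615e+11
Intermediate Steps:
I = 102/175 (I = 102*(1/175) = 102/175 ≈ 0.58286)
t(R) = -4096*R³ (t(R) = (-16*R)³ = -4096*R³)
t(33)*(-1469 + I) = (-4096*33³)*(-1469 + 102/175) = -4096*35937*(-256973/175) = -147197952*(-256973/175) = 37825899319296/175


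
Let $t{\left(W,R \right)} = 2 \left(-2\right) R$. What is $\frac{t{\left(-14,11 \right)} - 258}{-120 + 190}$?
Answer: $- \frac{151}{35} \approx -4.3143$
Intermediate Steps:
$t{\left(W,R \right)} = - 4 R$
$\frac{t{\left(-14,11 \right)} - 258}{-120 + 190} = \frac{\left(-4\right) 11 - 258}{-120 + 190} = \frac{-44 - 258}{70} = \left(-302\right) \frac{1}{70} = - \frac{151}{35}$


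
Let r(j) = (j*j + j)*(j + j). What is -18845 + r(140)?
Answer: 5508355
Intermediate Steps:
r(j) = 2*j*(j + j**2) (r(j) = (j**2 + j)*(2*j) = (j + j**2)*(2*j) = 2*j*(j + j**2))
-18845 + r(140) = -18845 + 2*140**2*(1 + 140) = -18845 + 2*19600*141 = -18845 + 5527200 = 5508355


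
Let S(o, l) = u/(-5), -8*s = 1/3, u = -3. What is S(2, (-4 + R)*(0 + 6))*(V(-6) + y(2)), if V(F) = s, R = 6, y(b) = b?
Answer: 47/40 ≈ 1.1750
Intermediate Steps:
s = -1/24 (s = -⅛/3 = -⅛*⅓ = -1/24 ≈ -0.041667)
S(o, l) = ⅗ (S(o, l) = -3/(-5) = -3*(-⅕) = ⅗)
V(F) = -1/24
S(2, (-4 + R)*(0 + 6))*(V(-6) + y(2)) = 3*(-1/24 + 2)/5 = (⅗)*(47/24) = 47/40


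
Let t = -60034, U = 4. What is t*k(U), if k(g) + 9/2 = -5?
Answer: 570323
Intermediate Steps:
k(g) = -19/2 (k(g) = -9/2 - 5 = -19/2)
t*k(U) = -60034*(-19/2) = 570323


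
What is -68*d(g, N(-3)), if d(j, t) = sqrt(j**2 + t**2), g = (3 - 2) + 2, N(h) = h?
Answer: -204*sqrt(2) ≈ -288.50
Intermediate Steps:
g = 3 (g = 1 + 2 = 3)
-68*d(g, N(-3)) = -68*sqrt(3**2 + (-3)**2) = -68*sqrt(9 + 9) = -204*sqrt(2)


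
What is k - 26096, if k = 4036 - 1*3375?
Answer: -25435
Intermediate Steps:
k = 661 (k = 4036 - 3375 = 661)
k - 26096 = 661 - 26096 = -25435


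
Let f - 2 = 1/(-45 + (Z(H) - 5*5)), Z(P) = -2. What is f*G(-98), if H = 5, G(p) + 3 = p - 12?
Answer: -16159/72 ≈ -224.43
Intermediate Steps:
G(p) = -15 + p (G(p) = -3 + (p - 12) = -3 + (-12 + p) = -15 + p)
f = 143/72 (f = 2 + 1/(-45 + (-2 - 5*5)) = 2 + 1/(-45 + (-2 - 25)) = 2 + 1/(-45 - 27) = 2 + 1/(-72) = 2 - 1/72 = 143/72 ≈ 1.9861)
f*G(-98) = 143*(-15 - 98)/72 = (143/72)*(-113) = -16159/72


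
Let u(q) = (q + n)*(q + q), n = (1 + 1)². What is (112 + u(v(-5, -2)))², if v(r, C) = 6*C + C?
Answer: 153664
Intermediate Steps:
n = 4 (n = 2² = 4)
v(r, C) = 7*C
u(q) = 2*q*(4 + q) (u(q) = (q + 4)*(q + q) = (4 + q)*(2*q) = 2*q*(4 + q))
(112 + u(v(-5, -2)))² = (112 + 2*(7*(-2))*(4 + 7*(-2)))² = (112 + 2*(-14)*(4 - 14))² = (112 + 2*(-14)*(-10))² = (112 + 280)² = 392² = 153664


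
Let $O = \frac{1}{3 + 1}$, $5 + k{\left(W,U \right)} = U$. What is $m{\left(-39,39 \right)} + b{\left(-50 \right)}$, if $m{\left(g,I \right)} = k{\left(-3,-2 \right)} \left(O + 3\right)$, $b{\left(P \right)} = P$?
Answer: $- \frac{291}{4} \approx -72.75$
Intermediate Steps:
$k{\left(W,U \right)} = -5 + U$
$O = \frac{1}{4} \approx 0.25$
$m{\left(g,I \right)} = - \frac{91}{4}$ ($m{\left(g,I \right)} = \left(-5 - 2\right) \left(\frac{1}{4} + 3\right) = \left(-7\right) \frac{13}{4} = - \frac{91}{4}$)
$m{\left(-39,39 \right)} + b{\left(-50 \right)} = - \frac{91}{4} - 50 = - \frac{291}{4}$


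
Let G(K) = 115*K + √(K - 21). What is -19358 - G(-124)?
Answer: -5098 - I*√145 ≈ -5098.0 - 12.042*I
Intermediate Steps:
G(K) = √(-21 + K) + 115*K (G(K) = 115*K + √(-21 + K) = √(-21 + K) + 115*K)
-19358 - G(-124) = -19358 - (√(-21 - 124) + 115*(-124)) = -19358 - (√(-145) - 14260) = -19358 - (I*√145 - 14260) = -19358 - (-14260 + I*√145) = -19358 + (14260 - I*√145) = -5098 - I*√145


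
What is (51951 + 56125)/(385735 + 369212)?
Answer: 108076/754947 ≈ 0.14316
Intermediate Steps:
(51951 + 56125)/(385735 + 369212) = 108076/754947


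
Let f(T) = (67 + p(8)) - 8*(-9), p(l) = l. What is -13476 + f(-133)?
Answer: -13329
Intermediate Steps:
f(T) = 147 (f(T) = (67 + 8) - 8*(-9) = 75 + 72 = 147)
-13476 + f(-133) = -13476 + 147 = -13329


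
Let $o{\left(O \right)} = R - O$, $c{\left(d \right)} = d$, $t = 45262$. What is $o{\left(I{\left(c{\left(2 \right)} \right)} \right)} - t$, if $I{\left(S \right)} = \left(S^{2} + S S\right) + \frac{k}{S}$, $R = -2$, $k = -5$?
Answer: $- \frac{90539}{2} \approx -45270.0$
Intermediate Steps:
$I{\left(S \right)} = - \frac{5}{S} + 2 S^{2}$ ($I{\left(S \right)} = \left(S^{2} + S S\right) - \frac{5}{S} = \left(S^{2} + S^{2}\right) - \frac{5}{S} = 2 S^{2} - \frac{5}{S} = - \frac{5}{S} + 2 S^{2}$)
$o{\left(O \right)} = -2 - O$
$o{\left(I{\left(c{\left(2 \right)} \right)} \right)} - t = \left(-2 - \frac{-5 + 2 \cdot 2^{3}}{2}\right) - 45262 = \left(-2 - \frac{-5 + 2 \cdot 8}{2}\right) - 45262 = \left(-2 - \frac{-5 + 16}{2}\right) - 45262 = \left(-2 - \frac{1}{2} \cdot 11\right) - 45262 = \left(-2 - \frac{11}{2}\right) - 45262 = - \frac{15}{2} - 45262 = - \frac{90539}{2}$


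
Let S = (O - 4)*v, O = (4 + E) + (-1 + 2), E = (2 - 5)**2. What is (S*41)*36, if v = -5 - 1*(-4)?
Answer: -14760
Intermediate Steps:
v = -1 (v = -5 + 4 = -1)
E = 9 (E = (-3)**2 = 9)
O = 14 (O = (4 + 9) + (-1 + 2) = 13 + 1 = 14)
S = -10 (S = (14 - 4)*(-1) = 10*(-1) = -10)
(S*41)*36 = -10*41*36 = -410*36 = -14760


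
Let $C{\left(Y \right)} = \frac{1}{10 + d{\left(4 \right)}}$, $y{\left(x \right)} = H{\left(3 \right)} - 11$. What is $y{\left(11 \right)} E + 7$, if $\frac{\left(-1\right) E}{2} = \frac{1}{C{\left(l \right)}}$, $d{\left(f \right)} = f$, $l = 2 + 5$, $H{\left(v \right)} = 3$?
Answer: $231$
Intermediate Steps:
$l = 7$
$y{\left(x \right)} = -8$ ($y{\left(x \right)} = 3 - 11 = -8$)
$C{\left(Y \right)} = \frac{1}{14}$ ($C{\left(Y \right)} = \frac{1}{10 + 4} = \frac{1}{14}$)
$E = -28$ ($E = - 2 \frac{1}{\frac{1}{14}} = \left(-2\right) 14 = -28$)
$y{\left(11 \right)} E + 7 = \left(-8\right) \left(-28\right) + 7 = 224 + 7 = 231$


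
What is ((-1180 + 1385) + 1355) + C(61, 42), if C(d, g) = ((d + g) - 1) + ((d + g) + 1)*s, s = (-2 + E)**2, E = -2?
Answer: 3326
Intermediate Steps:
s = 16 (s = (-2 - 2)**2 = (-4)**2 = 16)
C(d, g) = 15 + 17*d + 17*g (C(d, g) = ((d + g) - 1) + ((d + g) + 1)*16 = (-1 + d + g) + (1 + d + g)*16 = (-1 + d + g) + (16 + 16*d + 16*g) = 15 + 17*d + 17*g)
((-1180 + 1385) + 1355) + C(61, 42) = ((-1180 + 1385) + 1355) + (15 + 17*61 + 17*42) = (205 + 1355) + (15 + 1037 + 714) = 1560 + 1766 = 3326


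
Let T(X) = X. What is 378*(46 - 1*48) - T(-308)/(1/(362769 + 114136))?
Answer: 146885984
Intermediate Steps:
378*(46 - 1*48) - T(-308)/(1/(362769 + 114136)) = 378*(46 - 1*48) - (-308)/(1/(362769 + 114136)) = 378*(46 - 48) - (-308)/(1/476905) = 378*(-2) - (-308)/1/476905 = -756 - (-308)*476905 = -756 - 1*(-146886740) = -756 + 146886740 = 146885984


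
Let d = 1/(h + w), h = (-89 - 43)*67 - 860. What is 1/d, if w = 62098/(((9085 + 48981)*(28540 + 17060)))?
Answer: -12847172148151/1323904800 ≈ -9704.0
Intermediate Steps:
h = -9704 (h = -132*67 - 860 = -8844 - 860 = -9704)
w = 31049/1323904800 (w = 62098/((58066*45600)) = 62098/2647809600 = 62098*(1/2647809600) = 31049/1323904800 ≈ 2.3453e-5)
d = -1323904800/12847172148151 (d = 1/(-9704 + 31049/1323904800) = 1/(-12847172148151/1323904800) = -1323904800/12847172148151 ≈ -0.00010305)
1/d = 1/(-1323904800/12847172148151) = -12847172148151/1323904800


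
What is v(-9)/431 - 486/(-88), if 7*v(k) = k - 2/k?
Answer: 6594703/1194732 ≈ 5.5198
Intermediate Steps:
v(k) = -2/(7*k) + k/7 (v(k) = (k - 2/k)/7 = -2/(7*k) + k/7)
v(-9)/431 - 486/(-88) = ((1/7)*(-2 + (-9)**2)/(-9))/431 - 486/(-88) = ((1/7)*(-1/9)*(-2 + 81))*(1/431) - 486*(-1/88) = ((1/7)*(-1/9)*79)*(1/431) + 243/44 = -79/63*1/431 + 243/44 = -79/27153 + 243/44 = 6594703/1194732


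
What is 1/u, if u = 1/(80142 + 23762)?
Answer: 103904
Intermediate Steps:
u = 1/103904 ≈ 9.6243e-6
1/u = 1/(1/103904) = 103904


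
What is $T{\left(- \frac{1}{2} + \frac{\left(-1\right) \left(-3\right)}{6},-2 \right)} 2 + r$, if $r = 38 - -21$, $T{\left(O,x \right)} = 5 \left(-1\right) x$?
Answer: $79$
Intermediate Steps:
$T{\left(O,x \right)} = - 5 x$
$r = 59$ ($r = 38 + 21 = 59$)
$T{\left(- \frac{1}{2} + \frac{\left(-1\right) \left(-3\right)}{6},-2 \right)} 2 + r = \left(-5\right) \left(-2\right) 2 + 59 = 10 \cdot 2 + 59 = 20 + 59 = 79$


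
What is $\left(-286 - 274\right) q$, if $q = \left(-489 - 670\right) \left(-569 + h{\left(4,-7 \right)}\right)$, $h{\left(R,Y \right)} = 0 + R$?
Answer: $-366707600$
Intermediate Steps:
$h{\left(R,Y \right)} = R$
$q = 654835$ ($q = \left(-489 - 670\right) \left(-569 + 4\right) = \left(-1159\right) \left(-565\right) = 654835$)
$\left(-286 - 274\right) q = \left(-286 - 274\right) 654835 = \left(-560\right) 654835 = -366707600$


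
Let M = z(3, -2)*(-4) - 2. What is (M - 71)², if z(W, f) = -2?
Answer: 4225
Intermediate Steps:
M = 6 (M = -2*(-4) - 2 = 8 - 2 = 6)
(M - 71)² = (6 - 71)² = (-65)² = 4225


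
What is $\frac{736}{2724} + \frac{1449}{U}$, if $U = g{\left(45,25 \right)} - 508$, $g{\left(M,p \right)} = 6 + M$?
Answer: $- \frac{902681}{311217} \approx -2.9005$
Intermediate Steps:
$U = -457$ ($U = \left(6 + 45\right) - 508 = 51 - 508 = -457$)
$\frac{736}{2724} + \frac{1449}{U} = \frac{736}{2724} + \frac{1449}{-457} = 736 \cdot \frac{1}{2724} + 1449 \left(- \frac{1}{457}\right) = \frac{184}{681} - \frac{1449}{457} = - \frac{902681}{311217}$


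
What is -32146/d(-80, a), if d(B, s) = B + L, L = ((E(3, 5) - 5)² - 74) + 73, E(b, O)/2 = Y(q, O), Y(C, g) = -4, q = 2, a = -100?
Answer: -16073/44 ≈ -365.30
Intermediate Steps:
E(b, O) = -8 (E(b, O) = 2*(-4) = -8)
L = 168 (L = ((-8 - 5)² - 74) + 73 = ((-13)² - 74) + 73 = (169 - 74) + 73 = 95 + 73 = 168)
d(B, s) = 168 + B (d(B, s) = B + 168 = 168 + B)
-32146/d(-80, a) = -32146/(168 - 80) = -32146/88 = -32146*1/88 = -16073/44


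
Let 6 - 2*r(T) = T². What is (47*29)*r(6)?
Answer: -20445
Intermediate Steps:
r(T) = 3 - T²/2
(47*29)*r(6) = (47*29)*(3 - ½*6²) = 1363*(3 - ½*36) = 1363*(3 - 18) = 1363*(-15) = -20445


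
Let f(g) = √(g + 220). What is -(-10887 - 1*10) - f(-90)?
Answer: 10897 - √130 ≈ 10886.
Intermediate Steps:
f(g) = √(220 + g)
-(-10887 - 1*10) - f(-90) = -(-10887 - 1*10) - √(220 - 90) = -(-10887 - 10) - √130 = -1*(-10897) - √130 = 10897 - √130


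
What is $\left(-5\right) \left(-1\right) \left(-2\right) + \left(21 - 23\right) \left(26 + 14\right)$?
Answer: $-90$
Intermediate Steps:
$\left(-5\right) \left(-1\right) \left(-2\right) + \left(21 - 23\right) \left(26 + 14\right) = 5 \left(-2\right) - 80 = -10 - 80 = -90$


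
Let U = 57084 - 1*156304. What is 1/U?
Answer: -1/99220 ≈ -1.0079e-5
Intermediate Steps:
U = -99220 (U = 57084 - 156304 = -99220)
1/U = 1/(-99220) = -1/99220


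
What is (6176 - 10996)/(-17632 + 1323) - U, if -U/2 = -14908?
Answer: -486264324/16309 ≈ -29816.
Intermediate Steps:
U = 29816 (U = -2*(-14908) = 29816)
(6176 - 10996)/(-17632 + 1323) - U = (6176 - 10996)/(-17632 + 1323) - 1*29816 = -4820/(-16309) - 29816 = -4820*(-1/16309) - 29816 = 4820/16309 - 29816 = -486264324/16309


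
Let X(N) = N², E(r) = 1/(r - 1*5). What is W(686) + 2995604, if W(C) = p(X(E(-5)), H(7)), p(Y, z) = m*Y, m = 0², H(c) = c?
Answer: 2995604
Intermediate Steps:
E(r) = 1/(-5 + r) (E(r) = 1/(r - 5) = 1/(-5 + r))
m = 0
p(Y, z) = 0 (p(Y, z) = 0*Y = 0)
W(C) = 0
W(686) + 2995604 = 0 + 2995604 = 2995604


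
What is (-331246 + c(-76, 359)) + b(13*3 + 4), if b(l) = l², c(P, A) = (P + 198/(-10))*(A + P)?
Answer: -1782542/5 ≈ -3.5651e+5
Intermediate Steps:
c(P, A) = (-99/5 + P)*(A + P) (c(P, A) = (P + 198*(-⅒))*(A + P) = (P - 99/5)*(A + P) = (-99/5 + P)*(A + P))
(-331246 + c(-76, 359)) + b(13*3 + 4) = (-331246 + ((-76)² - 99/5*359 - 99/5*(-76) + 359*(-76))) + (13*3 + 4)² = (-331246 + (5776 - 35541/5 + 7524/5 - 27284)) + (39 + 4)² = (-331246 - 135557/5) + 43² = -1791787/5 + 1849 = -1782542/5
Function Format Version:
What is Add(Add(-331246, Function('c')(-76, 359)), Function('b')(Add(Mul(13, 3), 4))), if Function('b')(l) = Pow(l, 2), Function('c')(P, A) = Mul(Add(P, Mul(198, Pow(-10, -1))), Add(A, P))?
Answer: Rational(-1782542, 5) ≈ -3.5651e+5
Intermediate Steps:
Function('c')(P, A) = Mul(Add(Rational(-99, 5), P), Add(A, P)) (Function('c')(P, A) = Mul(Add(P, Mul(198, Rational(-1, 10))), Add(A, P)) = Mul(Add(P, Rational(-99, 5)), Add(A, P)) = Mul(Add(Rational(-99, 5), P), Add(A, P)))
Add(Add(-331246, Function('c')(-76, 359)), Function('b')(Add(Mul(13, 3), 4))) = Add(Add(-331246, Add(Pow(-76, 2), Mul(Rational(-99, 5), 359), Mul(Rational(-99, 5), -76), Mul(359, -76))), Pow(Add(Mul(13, 3), 4), 2)) = Add(Add(-331246, Add(5776, Rational(-35541, 5), Rational(7524, 5), -27284)), Pow(Add(39, 4), 2)) = Add(Add(-331246, Rational(-135557, 5)), Pow(43, 2)) = Add(Rational(-1791787, 5), 1849) = Rational(-1782542, 5)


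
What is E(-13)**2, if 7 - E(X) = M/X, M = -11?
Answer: 6400/169 ≈ 37.870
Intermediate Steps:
E(X) = 7 + 11/X (E(X) = 7 - (-11)/X = 7 + 11/X)
E(-13)**2 = (7 + 11/(-13))**2 = (7 + 11*(-1/13))**2 = (7 - 11/13)**2 = (80/13)**2 = 6400/169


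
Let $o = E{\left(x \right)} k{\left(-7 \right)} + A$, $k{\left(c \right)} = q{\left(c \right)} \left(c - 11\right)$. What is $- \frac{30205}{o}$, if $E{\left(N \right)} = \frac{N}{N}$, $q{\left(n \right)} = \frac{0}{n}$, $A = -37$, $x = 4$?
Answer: $\frac{30205}{37} \approx 816.35$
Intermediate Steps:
$q{\left(n \right)} = 0$
$E{\left(N \right)} = 1$
$k{\left(c \right)} = 0$ ($k{\left(c \right)} = 0 \left(c - 11\right) = 0 \left(-11 + c\right) = 0$)
$o = -37$ ($o = 1 \cdot 0 - 37 = 0 - 37 = -37$)
$- \frac{30205}{o} = - \frac{30205}{-37} = \left(-30205\right) \left(- \frac{1}{37}\right) = \frac{30205}{37}$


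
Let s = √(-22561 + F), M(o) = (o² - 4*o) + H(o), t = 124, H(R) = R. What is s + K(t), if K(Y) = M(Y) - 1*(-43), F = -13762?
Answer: 15047 + I*√36323 ≈ 15047.0 + 190.59*I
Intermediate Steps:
M(o) = o² - 3*o (M(o) = (o² - 4*o) + o = o² - 3*o)
K(Y) = 43 + Y*(-3 + Y) (K(Y) = Y*(-3 + Y) - 1*(-43) = Y*(-3 + Y) + 43 = 43 + Y*(-3 + Y))
s = I*√36323 (s = √(-22561 - 13762) = √(-36323) = I*√36323 ≈ 190.59*I)
s + K(t) = I*√36323 + (43 + 124² - 3*124) = I*√36323 + (43 + 15376 - 372) = I*√36323 + 15047 = 15047 + I*√36323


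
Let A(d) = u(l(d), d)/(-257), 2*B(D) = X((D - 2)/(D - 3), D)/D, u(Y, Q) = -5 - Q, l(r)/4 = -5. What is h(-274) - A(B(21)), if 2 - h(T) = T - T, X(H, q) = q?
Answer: 1017/514 ≈ 1.9786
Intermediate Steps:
l(r) = -20 (l(r) = 4*(-5) = -20)
h(T) = 2 (h(T) = 2 - (T - T) = 2 - 1*0 = 2 + 0 = 2)
B(D) = ½ (B(D) = (D/D)/2 = (½)*1 = ½)
A(d) = 5/257 + d/257 (A(d) = (-5 - d)/(-257) = (-5 - d)*(-1/257) = 5/257 + d/257)
h(-274) - A(B(21)) = 2 - (5/257 + (1/257)*(½)) = 2 - (5/257 + 1/514) = 2 - 1*11/514 = 2 - 11/514 = 1017/514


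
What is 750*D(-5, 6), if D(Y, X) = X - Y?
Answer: 8250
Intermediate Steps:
750*D(-5, 6) = 750*(6 - 1*(-5)) = 750*(6 + 5) = 750*11 = 8250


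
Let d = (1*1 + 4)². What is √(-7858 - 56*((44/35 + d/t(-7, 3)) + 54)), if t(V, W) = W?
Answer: I*√2569290/15 ≈ 106.86*I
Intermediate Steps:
d = 25 (d = (1 + 4)² = 5² = 25)
√(-7858 - 56*((44/35 + d/t(-7, 3)) + 54)) = √(-7858 - 56*((44/35 + 25/3) + 54)) = √(-7858 - 56*(1007/105 + 54)) = √(-7858 - 56*6677/105) = √(-7858 - 53416/15) = √(-171286/15) = I*√2569290/15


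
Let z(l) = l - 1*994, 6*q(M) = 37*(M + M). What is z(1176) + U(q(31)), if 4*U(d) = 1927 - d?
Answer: 3409/6 ≈ 568.17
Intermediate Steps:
q(M) = 37*M/3 (q(M) = (37*(M + M))/6 = (37*(2*M))/6 = (74*M)/6 = 37*M/3)
z(l) = -994 + l (z(l) = l - 994 = -994 + l)
U(d) = 1927/4 - d/4 (U(d) = (1927 - d)/4 = 1927/4 - d/4)
z(1176) + U(q(31)) = (-994 + 1176) + (1927/4 - 37*31/12) = 182 + (1927/4 - ¼*1147/3) = 182 + (1927/4 - 1147/12) = 182 + 2317/6 = 3409/6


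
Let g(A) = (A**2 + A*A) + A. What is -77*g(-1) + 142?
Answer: 65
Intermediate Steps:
g(A) = A + 2*A**2 (g(A) = (A**2 + A**2) + A = 2*A**2 + A = A + 2*A**2)
-77*g(-1) + 142 = -(-77)*(1 + 2*(-1)) + 142 = -(-77)*(1 - 2) + 142 = -(-77)*(-1) + 142 = -77*1 + 142 = -77 + 142 = 65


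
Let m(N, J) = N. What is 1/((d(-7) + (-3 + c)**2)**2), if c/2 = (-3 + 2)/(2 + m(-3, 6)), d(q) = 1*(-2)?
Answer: 1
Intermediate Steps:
d(q) = -2
c = 2 (c = 2*((-3 + 2)/(2 - 3)) = 2*(-1/(-1)) = 2*(-1*(-1)) = 2*1 = 2)
1/((d(-7) + (-3 + c)**2)**2) = 1/((-2 + (-3 + 2)**2)**2) = 1/((-2 + (-1)**2)**2) = 1/((-2 + 1)**2) = 1/((-1)**2) = 1/1 = 1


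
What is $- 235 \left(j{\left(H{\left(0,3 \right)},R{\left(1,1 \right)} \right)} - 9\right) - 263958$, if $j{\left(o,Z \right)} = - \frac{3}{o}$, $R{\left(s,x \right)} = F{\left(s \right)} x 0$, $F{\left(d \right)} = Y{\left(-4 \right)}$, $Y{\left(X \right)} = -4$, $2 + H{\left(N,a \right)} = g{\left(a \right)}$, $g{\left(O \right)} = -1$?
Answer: $-262078$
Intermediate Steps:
$H{\left(N,a \right)} = -3$ ($H{\left(N,a \right)} = -2 - 1 = -3$)
$F{\left(d \right)} = -4$
$R{\left(s,x \right)} = 0$ ($R{\left(s,x \right)} = - 4 x 0 = 0$)
$- 235 \left(j{\left(H{\left(0,3 \right)},R{\left(1,1 \right)} \right)} - 9\right) - 263958 = - 235 \left(- \frac{3}{-3} - 9\right) - 263958 = - 235 \left(\left(-3\right) \left(- \frac{1}{3}\right) - 9\right) - 263958 = - 235 \left(1 - 9\right) - 263958 = \left(-235\right) \left(-8\right) - 263958 = 1880 - 263958 = -262078$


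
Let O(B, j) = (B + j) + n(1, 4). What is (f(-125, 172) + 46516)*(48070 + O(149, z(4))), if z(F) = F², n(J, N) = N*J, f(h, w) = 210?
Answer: 2254015514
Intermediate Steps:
n(J, N) = J*N
O(B, j) = 4 + B + j (O(B, j) = (B + j) + 1*4 = (B + j) + 4 = 4 + B + j)
(f(-125, 172) + 46516)*(48070 + O(149, z(4))) = (210 + 46516)*(48070 + (4 + 149 + 4²)) = 46726*(48070 + (4 + 149 + 16)) = 46726*(48070 + 169) = 46726*48239 = 2254015514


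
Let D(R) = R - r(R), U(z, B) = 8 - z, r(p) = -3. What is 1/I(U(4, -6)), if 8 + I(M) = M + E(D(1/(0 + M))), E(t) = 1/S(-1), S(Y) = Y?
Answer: -1/5 ≈ -0.20000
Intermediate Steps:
D(R) = 3 + R (D(R) = R - 1*(-3) = R + 3 = 3 + R)
E(t) = -1 (E(t) = 1/(-1) = -1)
I(M) = -9 + M (I(M) = -8 + (M - 1) = -8 + (-1 + M) = -9 + M)
1/I(U(4, -6)) = 1/(-9 + (8 - 1*4)) = 1/(-9 + (8 - 4)) = 1/(-9 + 4) = 1/(-5) = -1/5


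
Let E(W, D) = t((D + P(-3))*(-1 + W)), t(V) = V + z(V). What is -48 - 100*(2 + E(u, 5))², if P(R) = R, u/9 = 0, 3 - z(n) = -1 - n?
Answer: -448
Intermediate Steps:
z(n) = 4 + n (z(n) = 3 - (-1 - n) = 3 + (1 + n) = 4 + n)
u = 0 (u = 9*0 = 0)
t(V) = 4 + 2*V (t(V) = V + (4 + V) = 4 + 2*V)
E(W, D) = 4 + 2*(-1 + W)*(-3 + D) (E(W, D) = 4 + 2*((D - 3)*(-1 + W)) = 4 + 2*((-3 + D)*(-1 + W)) = 4 + 2*((-1 + W)*(-3 + D)) = 4 + 2*(-1 + W)*(-3 + D))
-48 - 100*(2 + E(u, 5))² = -48 - 100*(2 + (10 - 6*0 - 2*5 + 2*5*0))² = -48 - 100*(2 + (10 + 0 - 10 + 0))² = -48 - 100*(2 + 0)² = -48 - 100*2² = -48 - 100*4 = -48 - 400 = -448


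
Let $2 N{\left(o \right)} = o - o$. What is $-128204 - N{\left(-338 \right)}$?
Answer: $-128204$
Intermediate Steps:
$N{\left(o \right)} = 0$ ($N{\left(o \right)} = \frac{o - o}{2} = \frac{1}{2} \cdot 0 = 0$)
$-128204 - N{\left(-338 \right)} = -128204 - 0 = -128204 + 0 = -128204$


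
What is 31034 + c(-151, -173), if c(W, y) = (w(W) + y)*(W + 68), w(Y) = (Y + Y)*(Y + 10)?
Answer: -3488913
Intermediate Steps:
w(Y) = 2*Y*(10 + Y) (w(Y) = (2*Y)*(10 + Y) = 2*Y*(10 + Y))
c(W, y) = (68 + W)*(y + 2*W*(10 + W)) (c(W, y) = (2*W*(10 + W) + y)*(W + 68) = (y + 2*W*(10 + W))*(68 + W) = (68 + W)*(y + 2*W*(10 + W)))
31034 + c(-151, -173) = 31034 + (2*(-151)³ + 68*(-173) + 156*(-151)² + 1360*(-151) - 151*(-173)) = 31034 + (2*(-3442951) - 11764 + 156*22801 - 205360 + 26123) = 31034 + (-6885902 - 11764 + 3556956 - 205360 + 26123) = 31034 - 3519947 = -3488913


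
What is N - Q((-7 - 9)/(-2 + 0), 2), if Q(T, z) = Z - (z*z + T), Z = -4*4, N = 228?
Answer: 256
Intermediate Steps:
Z = -16
Q(T, z) = -16 - T - z² (Q(T, z) = -16 - (z*z + T) = -16 - (z² + T) = -16 - (T + z²) = -16 + (-T - z²) = -16 - T - z²)
N - Q((-7 - 9)/(-2 + 0), 2) = 228 - (-16 - (-7 - 9)/(-2 + 0) - 1*2²) = 228 - (-16 - (-16)/(-2) - 1*4) = 228 - (-16 - (-16)*(-1)/2 - 4) = 228 - (-16 - 1*8 - 4) = 228 - (-16 - 8 - 4) = 228 - 1*(-28) = 228 + 28 = 256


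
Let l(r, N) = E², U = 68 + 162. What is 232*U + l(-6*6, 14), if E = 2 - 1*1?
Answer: 53361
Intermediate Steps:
E = 1 (E = 2 - 1 = 1)
U = 230
l(r, N) = 1 (l(r, N) = 1² = 1)
232*U + l(-6*6, 14) = 232*230 + 1 = 53360 + 1 = 53361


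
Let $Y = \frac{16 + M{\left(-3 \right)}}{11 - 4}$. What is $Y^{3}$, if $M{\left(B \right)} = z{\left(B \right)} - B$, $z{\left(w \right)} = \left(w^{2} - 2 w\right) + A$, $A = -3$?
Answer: $\frac{29791}{343} \approx 86.854$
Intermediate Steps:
$z{\left(w \right)} = -3 + w^{2} - 2 w$ ($z{\left(w \right)} = \left(w^{2} - 2 w\right) - 3 = -3 + w^{2} - 2 w$)
$M{\left(B \right)} = -3 + B^{2} - 3 B$ ($M{\left(B \right)} = \left(-3 + B^{2} - 2 B\right) - B = -3 + B^{2} - 3 B$)
$Y = \frac{31}{7}$ ($Y = \frac{16 - \left(-6 - 9\right)}{11 - 4} = \frac{16 + \left(-3 + 9 + 9\right)}{7} = \left(16 + 15\right) \frac{1}{7} = 31 \cdot \frac{1}{7} = \frac{31}{7} \approx 4.4286$)
$Y^{3} = \left(\frac{31}{7}\right)^{3} = \frac{29791}{343}$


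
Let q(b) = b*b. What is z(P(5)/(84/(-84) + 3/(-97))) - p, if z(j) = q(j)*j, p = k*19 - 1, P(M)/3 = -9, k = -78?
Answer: 19447142659/1000000 ≈ 19447.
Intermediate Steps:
P(M) = -27 (P(M) = 3*(-9) = -27)
q(b) = b**2
p = -1483 (p = -78*19 - 1 = -1482 - 1 = -1483)
z(j) = j**3 (z(j) = j**2*j = j**3)
z(P(5)/(84/(-84) + 3/(-97))) - p = (-27/(84/(-84) + 3/(-97)))**3 - 1*(-1483) = (-27/(84*(-1/84) + 3*(-1/97)))**3 + 1483 = (-27/(-1 - 3/97))**3 + 1483 = (-27/(-100/97))**3 + 1483 = (-27*(-97/100))**3 + 1483 = (2619/100)**3 + 1483 = 17964142659/1000000 + 1483 = 19447142659/1000000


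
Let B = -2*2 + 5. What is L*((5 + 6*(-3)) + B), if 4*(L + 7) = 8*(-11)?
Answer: 348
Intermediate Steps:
L = -29 (L = -7 + (8*(-11))/4 = -7 + (1/4)*(-88) = -7 - 22 = -29)
B = 1 (B = -4 + 5 = 1)
L*((5 + 6*(-3)) + B) = -29*((5 + 6*(-3)) + 1) = -29*((5 - 18) + 1) = -29*(-13 + 1) = -29*(-12) = 348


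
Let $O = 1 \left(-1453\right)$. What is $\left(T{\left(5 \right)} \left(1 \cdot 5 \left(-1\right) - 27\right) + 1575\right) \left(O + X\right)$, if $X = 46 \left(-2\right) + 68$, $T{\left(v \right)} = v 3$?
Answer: $-1617315$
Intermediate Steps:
$O = -1453$
$T{\left(v \right)} = 3 v$
$X = -24$ ($X = -92 + 68 = -24$)
$\left(T{\left(5 \right)} \left(1 \cdot 5 \left(-1\right) - 27\right) + 1575\right) \left(O + X\right) = \left(3 \cdot 5 \left(1 \cdot 5 \left(-1\right) - 27\right) + 1575\right) \left(-1453 - 24\right) = \left(15 \left(5 \left(-1\right) - 27\right) + 1575\right) \left(-1477\right) = \left(15 \left(-5 - 27\right) + 1575\right) \left(-1477\right) = \left(15 \left(-32\right) + 1575\right) \left(-1477\right) = \left(-480 + 1575\right) \left(-1477\right) = 1095 \left(-1477\right) = -1617315$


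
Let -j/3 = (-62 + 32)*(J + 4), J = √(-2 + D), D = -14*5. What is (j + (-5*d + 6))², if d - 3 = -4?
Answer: -445559 + 400680*I*√2 ≈ -4.4556e+5 + 5.6665e+5*I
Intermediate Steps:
D = -70
J = 6*I*√2 (J = √(-2 - 70) = √(-72) = 6*I*√2 ≈ 8.4853*I)
d = -1 (d = 3 - 4 = -1)
j = 360 + 540*I*√2 (j = -3*(-62 + 32)*(6*I*√2 + 4) = -(-90)*(4 + 6*I*√2) = -3*(-120 - 180*I*√2) = 360 + 540*I*√2 ≈ 360.0 + 763.68*I)
(j + (-5*d + 6))² = ((360 + 540*I*√2) + (-5*(-1) + 6))² = ((360 + 540*I*√2) + (5 + 6))² = ((360 + 540*I*√2) + 11)² = (371 + 540*I*√2)²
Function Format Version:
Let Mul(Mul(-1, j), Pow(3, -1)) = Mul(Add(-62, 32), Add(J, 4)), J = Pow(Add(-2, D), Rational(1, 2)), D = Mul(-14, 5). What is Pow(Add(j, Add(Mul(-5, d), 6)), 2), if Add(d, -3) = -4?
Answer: Add(-445559, Mul(400680, I, Pow(2, Rational(1, 2)))) ≈ Add(-4.4556e+5, Mul(5.6665e+5, I))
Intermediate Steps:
D = -70
J = Mul(6, I, Pow(2, Rational(1, 2))) (J = Pow(Add(-2, -70), Rational(1, 2)) = Pow(-72, Rational(1, 2)) = Mul(6, I, Pow(2, Rational(1, 2))) ≈ Mul(8.4853, I))
d = -1 (d = Add(3, -4) = -1)
j = Add(360, Mul(540, I, Pow(2, Rational(1, 2)))) (j = Mul(-3, Mul(Add(-62, 32), Add(Mul(6, I, Pow(2, Rational(1, 2))), 4))) = Mul(-3, Mul(-30, Add(4, Mul(6, I, Pow(2, Rational(1, 2)))))) = Mul(-3, Add(-120, Mul(-180, I, Pow(2, Rational(1, 2))))) = Add(360, Mul(540, I, Pow(2, Rational(1, 2)))) ≈ Add(360.00, Mul(763.68, I)))
Pow(Add(j, Add(Mul(-5, d), 6)), 2) = Pow(Add(Add(360, Mul(540, I, Pow(2, Rational(1, 2)))), Add(Mul(-5, -1), 6)), 2) = Pow(Add(Add(360, Mul(540, I, Pow(2, Rational(1, 2)))), Add(5, 6)), 2) = Pow(Add(Add(360, Mul(540, I, Pow(2, Rational(1, 2)))), 11), 2) = Pow(Add(371, Mul(540, I, Pow(2, Rational(1, 2)))), 2)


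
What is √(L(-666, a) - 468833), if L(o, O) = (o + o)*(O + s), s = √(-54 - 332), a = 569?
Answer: √(-1226741 - 1332*I*√386) ≈ 11.81 - 1107.6*I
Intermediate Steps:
s = I*√386 (s = √(-386) = I*√386 ≈ 19.647*I)
L(o, O) = 2*o*(O + I*√386) (L(o, O) = (o + o)*(O + I*√386) = (2*o)*(O + I*√386) = 2*o*(O + I*√386))
√(L(-666, a) - 468833) = √(2*(-666)*(569 + I*√386) - 468833) = √((-757908 - 1332*I*√386) - 468833) = √(-1226741 - 1332*I*√386)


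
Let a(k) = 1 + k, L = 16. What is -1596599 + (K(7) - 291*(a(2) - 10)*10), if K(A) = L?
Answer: -1576213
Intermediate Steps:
K(A) = 16
-1596599 + (K(7) - 291*(a(2) - 10)*10) = -1596599 + (16 - 291*((1 + 2) - 10)*10) = -1596599 + (16 - 291*(3 - 10)*10) = -1596599 + (16 - (-2037)*10) = -1596599 + (16 - 291*(-70)) = -1596599 + (16 + 20370) = -1596599 + 20386 = -1576213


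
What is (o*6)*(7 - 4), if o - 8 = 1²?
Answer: 162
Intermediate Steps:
o = 9 (o = 8 + 1² = 8 + 1 = 9)
(o*6)*(7 - 4) = (9*6)*(7 - 4) = 54*3 = 162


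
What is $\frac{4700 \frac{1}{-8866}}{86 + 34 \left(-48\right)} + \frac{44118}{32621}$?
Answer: $\frac{151217877337}{111782674289} \approx 1.3528$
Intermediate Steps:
$\frac{4700 \frac{1}{-8866}}{86 + 34 \left(-48\right)} + \frac{44118}{32621} = \frac{4700 \left(- \frac{1}{8866}\right)}{86 - 1632} + 44118 \cdot \frac{1}{32621} = - \frac{2350}{4433 \left(-1546\right)} + \frac{44118}{32621} = \left(- \frac{2350}{4433}\right) \left(- \frac{1}{1546}\right) + \frac{44118}{32621} = \frac{1175}{3426709} + \frac{44118}{32621} = \frac{151217877337}{111782674289}$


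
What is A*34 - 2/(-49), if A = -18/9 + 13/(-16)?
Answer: -37469/392 ≈ -95.584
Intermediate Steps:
A = -45/16 (A = -18*⅑ + 13*(-1/16) = -2 - 13/16 = -45/16 ≈ -2.8125)
A*34 - 2/(-49) = -45/16*34 - 2/(-49) = -765/8 - 2*(-1/49) = -765/8 + 2/49 = -37469/392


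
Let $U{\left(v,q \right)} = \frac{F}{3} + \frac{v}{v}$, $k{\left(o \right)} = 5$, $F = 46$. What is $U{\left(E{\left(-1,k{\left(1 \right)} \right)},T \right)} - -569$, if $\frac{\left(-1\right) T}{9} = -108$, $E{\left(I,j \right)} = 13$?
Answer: $\frac{1756}{3} \approx 585.33$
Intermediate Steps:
$T = 972$ ($T = \left(-9\right) \left(-108\right) = 972$)
$U{\left(v,q \right)} = \frac{49}{3}$ ($U{\left(v,q \right)} = \frac{46}{3} + \frac{v}{v} = 46 \cdot \frac{1}{3} + 1 = \frac{46}{3} + 1 = \frac{49}{3}$)
$U{\left(E{\left(-1,k{\left(1 \right)} \right)},T \right)} - -569 = \frac{49}{3} - -569 = \frac{49}{3} + 569 = \frac{1756}{3}$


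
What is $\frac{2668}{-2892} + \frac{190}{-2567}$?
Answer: $- \frac{1849559}{1855941} \approx -0.99656$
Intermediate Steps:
$\frac{2668}{-2892} + \frac{190}{-2567} = 2668 \left(- \frac{1}{2892}\right) + 190 \left(- \frac{1}{2567}\right) = - \frac{667}{723} - \frac{190}{2567} = - \frac{1849559}{1855941}$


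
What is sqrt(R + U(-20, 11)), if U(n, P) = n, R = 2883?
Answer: sqrt(2863) ≈ 53.507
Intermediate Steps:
sqrt(R + U(-20, 11)) = sqrt(2883 - 20) = sqrt(2863)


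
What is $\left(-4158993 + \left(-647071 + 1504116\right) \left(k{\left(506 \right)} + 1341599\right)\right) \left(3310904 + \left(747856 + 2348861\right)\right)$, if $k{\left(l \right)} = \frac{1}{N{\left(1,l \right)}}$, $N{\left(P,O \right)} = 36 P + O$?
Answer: $\frac{3993198357076143769829}{542} \approx 7.3675 \cdot 10^{18}$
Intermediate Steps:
$N{\left(P,O \right)} = O + 36 P$
$k{\left(l \right)} = \frac{1}{36 + l}$ ($k{\left(l \right)} = \frac{1}{l + 36 \cdot 1} = \frac{1}{l + 36} = \frac{1}{36 + l}$)
$\left(-4158993 + \left(-647071 + 1504116\right) \left(k{\left(506 \right)} + 1341599\right)\right) \left(3310904 + \left(747856 + 2348861\right)\right) = \left(-4158993 + \left(-647071 + 1504116\right) \left(\frac{1}{36 + 506} + 1341599\right)\right) \left(3310904 + \left(747856 + 2348861\right)\right) = \left(-4158993 + 857045 \left(\frac{1}{542} + 1341599\right)\right) \left(3310904 + 3096717\right) = \left(-4158993 + 857045 \left(\frac{1}{542} + 1341599\right)\right) 6407621 = \left(-4158993 + 857045 \cdot \frac{727146659}{542}\right) 6407621 = \left(-4158993 + \frac{623197408362655}{542}\right) 6407621 = \frac{623195154188449}{542} \cdot 6407621 = \frac{3993198357076143769829}{542}$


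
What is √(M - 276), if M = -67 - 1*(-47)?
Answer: 2*I*√74 ≈ 17.205*I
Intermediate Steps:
M = -20 (M = -67 + 47 = -20)
√(M - 276) = √(-20 - 276) = √(-296) = 2*I*√74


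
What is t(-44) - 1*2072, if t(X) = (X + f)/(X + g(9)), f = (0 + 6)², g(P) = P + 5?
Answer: -31076/15 ≈ -2071.7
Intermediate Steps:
g(P) = 5 + P
f = 36 (f = 6² = 36)
t(X) = (36 + X)/(14 + X) (t(X) = (X + 36)/(X + (5 + 9)) = (36 + X)/(X + 14) = (36 + X)/(14 + X))
t(-44) - 1*2072 = (36 - 44)/(14 - 44) - 1*2072 = -8/(-30) - 2072 = -1/30*(-8) - 2072 = 4/15 - 2072 = -31076/15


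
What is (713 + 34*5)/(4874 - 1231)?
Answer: 883/3643 ≈ 0.24238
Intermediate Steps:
(713 + 34*5)/(4874 - 1231) = (713 + 170)/3643 = 883*(1/3643) = 883/3643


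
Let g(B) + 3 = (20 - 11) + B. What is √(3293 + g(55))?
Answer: √3354 ≈ 57.914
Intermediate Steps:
g(B) = 6 + B (g(B) = -3 + ((20 - 11) + B) = -3 + (9 + B) = 6 + B)
√(3293 + g(55)) = √(3293 + (6 + 55)) = √(3293 + 61) = √3354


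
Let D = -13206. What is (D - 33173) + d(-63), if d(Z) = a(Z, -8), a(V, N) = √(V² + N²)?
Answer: -46379 + √4033 ≈ -46316.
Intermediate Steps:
a(V, N) = √(N² + V²)
d(Z) = √(64 + Z²) (d(Z) = √((-8)² + Z²) = √(64 + Z²))
(D - 33173) + d(-63) = (-13206 - 33173) + √(64 + (-63)²) = -46379 + √(64 + 3969) = -46379 + √4033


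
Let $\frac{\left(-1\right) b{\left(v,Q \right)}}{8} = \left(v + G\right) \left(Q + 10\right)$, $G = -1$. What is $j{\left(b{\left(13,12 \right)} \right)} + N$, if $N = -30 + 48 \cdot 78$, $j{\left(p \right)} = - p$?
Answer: $5826$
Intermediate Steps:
$b{\left(v,Q \right)} = - 8 \left(-1 + v\right) \left(10 + Q\right)$ ($b{\left(v,Q \right)} = - 8 \left(v - 1\right) \left(Q + 10\right) = - 8 \left(-1 + v\right) \left(10 + Q\right)$)
$N = 3714$ ($N = -30 + 3744 = 3714$)
$j{\left(b{\left(13,12 \right)} \right)} + N = - (80 - 1040 + 8 \cdot 12 - 96 \cdot 13) + 3714 = - (80 - 1040 + 96 - 1248) + 3714 = \left(-1\right) \left(-2112\right) + 3714 = 2112 + 3714 = 5826$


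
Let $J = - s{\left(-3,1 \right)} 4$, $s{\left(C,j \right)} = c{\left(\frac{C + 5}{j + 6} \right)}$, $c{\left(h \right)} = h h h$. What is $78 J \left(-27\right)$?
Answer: $\frac{67392}{343} \approx 196.48$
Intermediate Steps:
$c{\left(h \right)} = h^{3}$ ($c{\left(h \right)} = h^{2} h = h^{3}$)
$s{\left(C,j \right)} = \frac{\left(5 + C\right)^{3}}{\left(6 + j\right)^{3}}$ ($s{\left(C,j \right)} = \left(\frac{C + 5}{j + 6}\right)^{3} = \left(\frac{5 + C}{6 + j}\right)^{3} = \frac{\left(5 + C\right)^{3}}{\left(6 + j\right)^{3}}$)
$J = - \frac{32}{343}$ ($J = - \frac{\left(5 - 3\right)^{3}}{\left(6 + 1\right)^{3}} \cdot 4 = - \frac{2^{3}}{343} \cdot 4 = - \frac{8}{343} \cdot 4 = \left(-1\right) \frac{8}{343} \cdot 4 = \left(- \frac{8}{343}\right) 4 = - \frac{32}{343} \approx -0.093295$)
$78 J \left(-27\right) = 78 \left(- \frac{32}{343}\right) \left(-27\right) = \left(- \frac{2496}{343}\right) \left(-27\right) = \frac{67392}{343}$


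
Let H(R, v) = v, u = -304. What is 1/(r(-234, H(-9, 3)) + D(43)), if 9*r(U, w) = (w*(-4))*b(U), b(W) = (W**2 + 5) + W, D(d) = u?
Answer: -3/219020 ≈ -1.3697e-5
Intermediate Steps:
D(d) = -304
b(W) = 5 + W + W**2 (b(W) = (5 + W**2) + W = 5 + W + W**2)
r(U, w) = -4*w*(5 + U + U**2)/9 (r(U, w) = ((w*(-4))*(5 + U + U**2))/9 = ((-4*w)*(5 + U + U**2))/9 = (-4*w*(5 + U + U**2))/9 = -4*w*(5 + U + U**2)/9)
1/(r(-234, H(-9, 3)) + D(43)) = 1/(-4/9*3*(5 - 234 + (-234)**2) - 304) = 1/(-4/9*3*(5 - 234 + 54756) - 304) = 1/(-4/9*3*54527 - 304) = 1/(-218108/3 - 304) = 1/(-219020/3) = -3/219020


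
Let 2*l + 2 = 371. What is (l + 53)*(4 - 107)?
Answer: -48925/2 ≈ -24463.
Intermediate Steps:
l = 369/2 (l = -1 + (1/2)*371 = -1 + 371/2 = 369/2 ≈ 184.50)
(l + 53)*(4 - 107) = (369/2 + 53)*(4 - 107) = (475/2)*(-103) = -48925/2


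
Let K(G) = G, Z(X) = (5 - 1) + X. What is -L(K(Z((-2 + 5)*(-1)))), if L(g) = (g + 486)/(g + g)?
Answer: -487/2 ≈ -243.50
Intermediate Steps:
Z(X) = 4 + X
L(g) = (486 + g)/(2*g) (L(g) = (486 + g)/((2*g)) = (486 + g)*(1/(2*g)) = (486 + g)/(2*g))
-L(K(Z((-2 + 5)*(-1)))) = -(486 + (4 + (-2 + 5)*(-1)))/(2*(4 + (-2 + 5)*(-1))) = -(486 + (4 + 3*(-1)))/(2*(4 + 3*(-1))) = -(486 + (4 - 3))/(2*(4 - 3)) = -(486 + 1)/(2*1) = -487/2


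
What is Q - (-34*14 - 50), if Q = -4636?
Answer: -4110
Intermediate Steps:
Q - (-34*14 - 50) = -4636 - (-34*14 - 50) = -4636 - (-476 - 50) = -4636 - 1*(-526) = -4636 + 526 = -4110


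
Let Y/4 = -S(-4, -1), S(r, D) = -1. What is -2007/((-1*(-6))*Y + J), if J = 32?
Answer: -2007/56 ≈ -35.839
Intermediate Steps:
Y = 4 (Y = 4*(-1*(-1)) = 4*1 = 4)
-2007/((-1*(-6))*Y + J) = -2007/(-1*(-6)*4 + 32) = -2007/(6*4 + 32) = -2007/(24 + 32) = -2007/56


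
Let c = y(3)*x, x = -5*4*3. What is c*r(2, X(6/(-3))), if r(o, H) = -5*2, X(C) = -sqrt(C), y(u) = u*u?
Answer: 5400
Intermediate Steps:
y(u) = u**2
x = -60 (x = -20*3 = -60)
c = -540 (c = 3**2*(-60) = 9*(-60) = -540)
r(o, H) = -10
c*r(2, X(6/(-3))) = -540*(-10) = 5400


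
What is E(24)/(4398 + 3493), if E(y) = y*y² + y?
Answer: 13848/7891 ≈ 1.7549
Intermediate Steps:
E(y) = y + y³ (E(y) = y³ + y = y + y³)
E(24)/(4398 + 3493) = (24 + 24³)/(4398 + 3493) = (24 + 13824)/7891 = 13848*(1/7891) = 13848/7891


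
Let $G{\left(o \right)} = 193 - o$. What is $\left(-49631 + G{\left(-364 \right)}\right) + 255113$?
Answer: $206039$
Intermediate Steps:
$\left(-49631 + G{\left(-364 \right)}\right) + 255113 = \left(-49631 + \left(193 - -364\right)\right) + 255113 = \left(-49631 + \left(193 + 364\right)\right) + 255113 = \left(-49631 + 557\right) + 255113 = -49074 + 255113 = 206039$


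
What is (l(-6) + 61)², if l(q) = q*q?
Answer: 9409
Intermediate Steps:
l(q) = q²
(l(-6) + 61)² = ((-6)² + 61)² = (36 + 61)² = 97² = 9409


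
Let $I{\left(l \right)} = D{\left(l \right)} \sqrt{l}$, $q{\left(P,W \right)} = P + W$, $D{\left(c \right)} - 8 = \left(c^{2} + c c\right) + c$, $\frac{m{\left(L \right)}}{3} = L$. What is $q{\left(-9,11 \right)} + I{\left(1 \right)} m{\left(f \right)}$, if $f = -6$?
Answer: $-196$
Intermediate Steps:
$m{\left(L \right)} = 3 L$
$D{\left(c \right)} = 8 + c + 2 c^{2}$ ($D{\left(c \right)} = 8 + \left(\left(c^{2} + c c\right) + c\right) = 8 + \left(\left(c^{2} + c^{2}\right) + c\right) = 8 + \left(2 c^{2} + c\right) = 8 + \left(c + 2 c^{2}\right) = 8 + c + 2 c^{2}$)
$I{\left(l \right)} = \sqrt{l} \left(8 + l + 2 l^{2}\right)$ ($I{\left(l \right)} = \left(8 + l + 2 l^{2}\right) \sqrt{l} = \sqrt{l} \left(8 + l + 2 l^{2}\right)$)
$q{\left(-9,11 \right)} + I{\left(1 \right)} m{\left(f \right)} = \left(-9 + 11\right) + \sqrt{1} \left(8 + 1 + 2 \cdot 1^{2}\right) 3 \left(-6\right) = 2 + 1 \left(8 + 1 + 2 \cdot 1\right) \left(-18\right) = 2 + 1 \left(8 + 1 + 2\right) \left(-18\right) = 2 + 1 \cdot 11 \left(-18\right) = 2 + 11 \left(-18\right) = 2 - 198 = -196$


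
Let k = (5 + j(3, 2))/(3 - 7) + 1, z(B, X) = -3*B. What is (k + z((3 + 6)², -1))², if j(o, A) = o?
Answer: 59536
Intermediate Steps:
k = -1 (k = (5 + 3)/(3 - 7) + 1 = 8/(-4) + 1 = 8*(-¼) + 1 = -2 + 1 = -1)
(k + z((3 + 6)², -1))² = (-1 - 3*(3 + 6)²)² = (-1 - 3*9²)² = (-1 - 3*81)² = (-1 - 243)² = (-244)² = 59536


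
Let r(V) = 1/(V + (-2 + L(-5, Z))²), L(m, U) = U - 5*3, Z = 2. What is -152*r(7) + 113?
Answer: 3258/29 ≈ 112.34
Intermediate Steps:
L(m, U) = -15 + U (L(m, U) = U - 15 = -15 + U)
r(V) = 1/(225 + V) (r(V) = 1/(V + (-2 + (-15 + 2))²) = 1/(V + (-2 - 13)²) = 1/(V + (-15)²) = 1/(V + 225) = 1/(225 + V))
-152*r(7) + 113 = -152/(225 + 7) + 113 = -152/232 + 113 = -152*1/232 + 113 = -19/29 + 113 = 3258/29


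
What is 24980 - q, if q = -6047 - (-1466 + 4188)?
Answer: 33749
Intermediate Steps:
q = -8769 (q = -6047 - 1*2722 = -6047 - 2722 = -8769)
24980 - q = 24980 - 1*(-8769) = 24980 + 8769 = 33749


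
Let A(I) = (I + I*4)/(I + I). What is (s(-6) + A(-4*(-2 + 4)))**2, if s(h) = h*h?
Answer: 5929/4 ≈ 1482.3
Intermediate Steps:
s(h) = h**2
A(I) = 5/2 (A(I) = (I + 4*I)/((2*I)) = (5*I)*(1/(2*I)) = 5/2)
(s(-6) + A(-4*(-2 + 4)))**2 = ((-6)**2 + 5/2)**2 = (36 + 5/2)**2 = (77/2)**2 = 5929/4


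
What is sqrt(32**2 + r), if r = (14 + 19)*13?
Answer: sqrt(1453) ≈ 38.118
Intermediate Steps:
r = 429 (r = 33*13 = 429)
sqrt(32**2 + r) = sqrt(32**2 + 429) = sqrt(1024 + 429) = sqrt(1453)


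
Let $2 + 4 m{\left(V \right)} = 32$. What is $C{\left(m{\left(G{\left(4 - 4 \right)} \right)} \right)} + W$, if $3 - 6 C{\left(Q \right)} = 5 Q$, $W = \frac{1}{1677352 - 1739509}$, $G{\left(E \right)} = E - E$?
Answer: $- \frac{1429615}{248628} \approx -5.75$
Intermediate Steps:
$G{\left(E \right)} = 0$
$m{\left(V \right)} = \frac{15}{2}$ ($m{\left(V \right)} = - \frac{1}{2} + \frac{1}{4} \cdot 32 = - \frac{1}{2} + 8 = \frac{15}{2}$)
$W = - \frac{1}{62157}$ ($W = \frac{1}{-62157} = - \frac{1}{62157} \approx -1.6088 \cdot 10^{-5}$)
$C{\left(Q \right)} = \frac{1}{2} - \frac{5 Q}{6}$
$C{\left(m{\left(G{\left(4 - 4 \right)} \right)} \right)} + W = \left(\frac{1}{2} - \frac{25}{4}\right) - \frac{1}{62157} = - \frac{23}{4} - \frac{1}{62157} = - \frac{1429615}{248628}$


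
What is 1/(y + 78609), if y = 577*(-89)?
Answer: 1/27256 ≈ 3.6689e-5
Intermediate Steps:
y = -51353
1/(y + 78609) = 1/(-51353 + 78609) = 1/27256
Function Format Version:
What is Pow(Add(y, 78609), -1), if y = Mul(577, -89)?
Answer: Rational(1, 27256) ≈ 3.6689e-5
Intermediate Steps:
y = -51353
Pow(Add(y, 78609), -1) = Pow(Add(-51353, 78609), -1) = Pow(27256, -1) = Rational(1, 27256)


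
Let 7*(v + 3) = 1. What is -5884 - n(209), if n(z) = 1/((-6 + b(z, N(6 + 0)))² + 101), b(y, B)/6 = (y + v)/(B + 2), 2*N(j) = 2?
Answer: -47620888989/8093285 ≈ -5884.0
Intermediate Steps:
v = -20/7 (v = -3 + (⅐)*1 = -3 + ⅐ = -20/7 ≈ -2.8571)
N(j) = 1 (N(j) = (½)*2 = 1)
b(y, B) = 6*(-20/7 + y)/(2 + B) (b(y, B) = 6*((y - 20/7)/(B + 2)) = 6*((-20/7 + y)/(2 + B)) = 6*(-20/7 + y)/(2 + B))
n(z) = 1/(101 + (-82/7 + 2*z)²) (n(z) = 1/((-6 + 6*(-20 + 7*z)/(7*(2 + 1)))² + 101) = 1/((-6 + (6/7)*(-20 + 7*z)/3)² + 101) = 1/((-6 + (6/7)*(⅓)*(-20 + 7*z))² + 101) = 1/((-6 + (-40/7 + 2*z))² + 101) = 1/((-82/7 + 2*z)² + 101) = 1/(101 + (-82/7 + 2*z)²))
-5884 - n(209) = -5884 - 49/(4949 + 4*(-41 + 7*209)²) = -5884 - 49/(4949 + 4*(-41 + 1463)²) = -5884 - 49/(4949 + 4*1422²) = -5884 - 49/(4949 + 4*2022084) = -5884 - 49/(4949 + 8088336) = -5884 - 49/8093285 = -47620888989/8093285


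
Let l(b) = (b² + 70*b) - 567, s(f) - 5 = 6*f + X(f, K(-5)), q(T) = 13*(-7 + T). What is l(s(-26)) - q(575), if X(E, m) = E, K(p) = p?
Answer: 10988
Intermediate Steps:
q(T) = -91 + 13*T
s(f) = 5 + 7*f (s(f) = 5 + (6*f + f) = 5 + 7*f)
l(b) = -567 + b² + 70*b
l(s(-26)) - q(575) = (-567 + (5 + 7*(-26))² + 70*(5 + 7*(-26))) - (-91 + 13*575) = (-567 + (5 - 182)² + 70*(5 - 182)) - (-91 + 7475) = (-567 + (-177)² + 70*(-177)) - 1*7384 = (-567 + 31329 - 12390) - 7384 = 18372 - 7384 = 10988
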